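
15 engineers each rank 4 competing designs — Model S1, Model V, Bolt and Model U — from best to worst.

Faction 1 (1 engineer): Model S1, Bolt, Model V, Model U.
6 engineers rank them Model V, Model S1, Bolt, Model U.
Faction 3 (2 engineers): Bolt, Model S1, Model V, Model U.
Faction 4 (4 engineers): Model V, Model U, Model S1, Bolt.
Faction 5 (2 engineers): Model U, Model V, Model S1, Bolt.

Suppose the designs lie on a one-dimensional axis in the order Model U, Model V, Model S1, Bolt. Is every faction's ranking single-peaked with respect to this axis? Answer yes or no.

Axis positions: Model U=1, Model V=2, Model S1=3, Bolt=4.
Faction 1 (peak Model S1 at position 3): ranking walks positions 3-4-2-1, expanding outward from the peak — single-peaked.
Faction 2 (peak Model V at position 2): ranking walks positions 2-3-4-1, expanding outward from the peak — single-peaked.
Faction 3 (peak Bolt at position 4): ranking walks positions 4-3-2-1, expanding outward from the peak — single-peaked.
Faction 4 (peak Model V at position 2): ranking walks positions 2-1-3-4, expanding outward from the peak — single-peaked.
Faction 5 (peak Model U at position 1): ranking walks positions 1-2-3-4, expanding outward from the peak — single-peaked.
Every ranking is single-peaked on this axis.

yes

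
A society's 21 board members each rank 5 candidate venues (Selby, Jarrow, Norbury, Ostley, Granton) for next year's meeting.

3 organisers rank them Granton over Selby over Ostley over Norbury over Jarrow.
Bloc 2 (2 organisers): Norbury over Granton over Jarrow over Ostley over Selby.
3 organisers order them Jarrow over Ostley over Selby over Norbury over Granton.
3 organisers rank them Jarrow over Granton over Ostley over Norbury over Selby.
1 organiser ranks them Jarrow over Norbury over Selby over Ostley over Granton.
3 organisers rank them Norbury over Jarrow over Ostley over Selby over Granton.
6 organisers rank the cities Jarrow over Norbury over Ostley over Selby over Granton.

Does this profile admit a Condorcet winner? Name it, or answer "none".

Jarrow

Head-to-head results (21 organisers):
Selby vs Jarrow: Jarrow wins 18–3.
Selby vs Norbury: Norbury wins 15–6.
Selby–Ostley: Ostley 17–4.
Selby vs Granton: Selby, 13–8.
Jarrow vs Norbury: Jarrow, 13–8.
Jarrow vs Ostley: Jarrow preferred on 2+3+3+1+3+6 = 18 ballots; Jarrow wins 18–3.
Jarrow–Granton: Jarrow 16–5.
Norbury vs Ostley: Norbury is ranked higher on 2+1+3+6 = 12 ballots, Ostley on 9. Norbury wins 12–9.
Norbury vs Granton: Norbury, 15–6.
Ostley vs Granton: Ostley, 13–8.
Jarrow defeats every rival head-to-head and is the Condorcet winner.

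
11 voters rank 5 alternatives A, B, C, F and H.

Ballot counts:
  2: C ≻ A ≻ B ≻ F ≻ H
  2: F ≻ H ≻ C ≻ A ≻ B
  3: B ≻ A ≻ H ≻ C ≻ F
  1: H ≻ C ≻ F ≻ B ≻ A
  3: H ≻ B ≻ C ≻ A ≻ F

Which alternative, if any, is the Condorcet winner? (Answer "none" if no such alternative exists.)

H

Head-to-head results (11 voters):
A vs B: 2+2 = 4 for A, 7 for B — B by 7–4.
A vs C: A preferred on 3 ballots; C wins 8–3.
A vs F: A preferred on 2+3+3 = 8 ballots; A wins 8–3.
A vs H: 5 to 6, H.
B vs C: B preferred on 3+3 = 6 ballots; B wins 6–5.
B vs F: 2+3+3 = 8 for B, 3 for F — B by 8–3.
B vs H: 5 to 6, H.
C vs F: C preferred on 2+3+1+3 = 9 ballots; C wins 9–2.
C vs H: 2 to 9, H.
F vs H: F preferred on 2+2 = 4 ballots; H wins 7–4.
H wins every pairwise contest, so H is the Condorcet winner.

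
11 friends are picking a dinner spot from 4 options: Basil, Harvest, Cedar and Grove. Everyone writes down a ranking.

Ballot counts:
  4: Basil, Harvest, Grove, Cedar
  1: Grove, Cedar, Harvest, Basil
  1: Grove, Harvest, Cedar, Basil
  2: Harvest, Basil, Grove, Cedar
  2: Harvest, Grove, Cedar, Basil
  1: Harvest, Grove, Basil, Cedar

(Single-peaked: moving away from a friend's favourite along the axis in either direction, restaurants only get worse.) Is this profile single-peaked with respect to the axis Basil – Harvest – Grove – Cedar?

Axis positions: Basil=1, Harvest=2, Grove=3, Cedar=4.
Bloc 1 (peak Basil at position 1): ranking walks positions 1-2-3-4, expanding outward from the peak — single-peaked.
Bloc 2 (peak Grove at position 3): ranking walks positions 3-4-2-1, expanding outward from the peak — single-peaked.
Bloc 3 (peak Grove at position 3): ranking walks positions 3-2-4-1, expanding outward from the peak — single-peaked.
Bloc 4 (peak Harvest at position 2): ranking walks positions 2-1-3-4, expanding outward from the peak — single-peaked.
Bloc 5 (peak Harvest at position 2): ranking walks positions 2-3-4-1, expanding outward from the peak — single-peaked.
Bloc 6 (peak Harvest at position 2): ranking walks positions 2-3-1-4, expanding outward from the peak — single-peaked.
Every ranking is single-peaked on this axis.

yes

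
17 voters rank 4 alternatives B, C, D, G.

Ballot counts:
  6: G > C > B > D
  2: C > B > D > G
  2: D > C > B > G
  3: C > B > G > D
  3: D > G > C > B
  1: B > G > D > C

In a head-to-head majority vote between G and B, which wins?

G

Ballots ranking G above B: 6 + 3 = 9.
Ballots ranking B above G: 17 − 9 = 8.
G wins the head-to-head 9–8.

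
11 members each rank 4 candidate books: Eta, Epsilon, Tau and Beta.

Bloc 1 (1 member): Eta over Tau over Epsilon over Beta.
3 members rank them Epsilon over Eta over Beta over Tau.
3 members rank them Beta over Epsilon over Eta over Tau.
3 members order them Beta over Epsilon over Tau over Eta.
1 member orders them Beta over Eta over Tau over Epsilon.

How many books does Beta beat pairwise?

3

Beta against each rival (11 members):
Beta vs Eta: Beta preferred on 3+3+1 = 7 ballots; Beta wins 7–4.
Beta vs Epsilon: 3+3+1 = 7 for Beta, 4 for Epsilon — Beta by 7–4.
Beta vs Tau: Beta, 10–1.
Beta beats Eta, Epsilon, Tau — 3 pairwise wins.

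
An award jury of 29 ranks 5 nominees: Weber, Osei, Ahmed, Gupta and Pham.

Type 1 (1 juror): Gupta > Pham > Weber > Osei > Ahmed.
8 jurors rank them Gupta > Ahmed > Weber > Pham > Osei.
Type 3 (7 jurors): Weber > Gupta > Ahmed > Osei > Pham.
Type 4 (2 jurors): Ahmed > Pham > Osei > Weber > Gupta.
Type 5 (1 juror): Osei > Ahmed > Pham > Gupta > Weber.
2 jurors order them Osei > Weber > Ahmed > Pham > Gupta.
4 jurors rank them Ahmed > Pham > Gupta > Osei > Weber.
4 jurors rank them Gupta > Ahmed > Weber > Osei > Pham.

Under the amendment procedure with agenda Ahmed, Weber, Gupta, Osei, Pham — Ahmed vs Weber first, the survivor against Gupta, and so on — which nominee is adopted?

Round 1: Ahmed vs Weber — 19–10, Ahmed advances.
Round 2: Ahmed vs Gupta — 9–20, Gupta advances.
Round 3: Gupta vs Osei — 24–5, Gupta advances.
Round 4: Gupta vs Pham — 20–9, Gupta advances.
Gupta survives the agenda.

Gupta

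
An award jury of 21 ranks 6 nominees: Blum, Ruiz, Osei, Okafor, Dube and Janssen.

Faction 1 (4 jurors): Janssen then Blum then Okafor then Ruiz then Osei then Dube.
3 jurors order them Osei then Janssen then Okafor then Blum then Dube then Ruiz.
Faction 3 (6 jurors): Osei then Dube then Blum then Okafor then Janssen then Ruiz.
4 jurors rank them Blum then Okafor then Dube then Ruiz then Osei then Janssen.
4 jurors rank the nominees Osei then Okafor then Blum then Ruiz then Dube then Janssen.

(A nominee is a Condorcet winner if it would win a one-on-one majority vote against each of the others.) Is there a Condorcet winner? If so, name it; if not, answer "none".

Head-to-head results (21 jurors):
Blum vs Ruiz: 4+3+6+4+4 = 21 for Blum, 0 for Ruiz — Blum by 21–0.
Blum vs Osei: 8 to 13, Osei.
Blum vs Okafor: 4+6+4 = 14 for Blum, 7 for Okafor — Blum by 14–7.
Blum vs Dube: Blum preferred on 4+3+4+4 = 15 ballots; Blum wins 15–6.
Blum vs Janssen: 14 to 7, Blum.
Ruiz vs Osei: 8 to 13, Osei.
Ruiz vs Okafor: 0 to 21, Okafor.
Ruiz vs Dube: 4+4 = 8 for Ruiz, 13 for Dube — Dube by 13–8.
Ruiz vs Janssen: Ruiz preferred on 4+4 = 8 ballots; Janssen wins 13–8.
Osei vs Okafor: 3+6+4 = 13 for Osei, 8 for Okafor — Osei by 13–8.
Osei vs Dube: Osei preferred on 4+3+6+4 = 17 ballots; Osei wins 17–4.
Osei vs Janssen: 17 to 4, Osei.
Okafor vs Dube: 4+3+4+4 = 15 for Okafor, 6 for Dube — Okafor by 15–6.
Okafor vs Janssen: Okafor is ranked higher on 6+4+4 = 14 ballots, Janssen on 7. Okafor wins 14–7.
Dube vs Janssen: Dube is ranked higher on 6+4+4 = 14 ballots, Janssen on 7. Dube wins 14–7.
Only Osei has no losses; Osei is the Condorcet winner.

Osei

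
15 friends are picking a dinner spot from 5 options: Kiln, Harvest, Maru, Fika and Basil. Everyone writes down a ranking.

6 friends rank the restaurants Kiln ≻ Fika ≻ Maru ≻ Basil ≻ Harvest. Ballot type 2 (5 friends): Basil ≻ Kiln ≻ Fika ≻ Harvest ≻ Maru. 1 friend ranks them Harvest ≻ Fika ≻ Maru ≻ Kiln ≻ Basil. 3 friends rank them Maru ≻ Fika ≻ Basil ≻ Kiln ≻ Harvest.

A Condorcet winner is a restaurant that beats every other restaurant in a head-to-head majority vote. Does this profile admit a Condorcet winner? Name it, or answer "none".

none

Check each pair by majority over 15 ballots:
Kiln–Harvest: Kiln 14–1.
Kiln vs Maru: Kiln, 11–4.
Kiln–Fika: Kiln 11–4.
Kiln–Basil: Basil 8–7.
Harvest vs Maru: Maru wins 9–6.
Harvest–Fika: Fika 14–1.
Harvest vs Basil: Basil, 14–1.
Maru vs Fika: Fika, 12–3.
Maru vs Basil: Maru, 10–5.
Fika vs Basil: Fika, 10–5.
No restaurant is unbeaten: Kiln loses to Basil; Harvest loses to Kiln; Maru loses to Kiln; Fika loses to Kiln; Basil loses to Maru. In particular Kiln → Maru → Basil → Kiln is a majority cycle — no Condorcet winner exists.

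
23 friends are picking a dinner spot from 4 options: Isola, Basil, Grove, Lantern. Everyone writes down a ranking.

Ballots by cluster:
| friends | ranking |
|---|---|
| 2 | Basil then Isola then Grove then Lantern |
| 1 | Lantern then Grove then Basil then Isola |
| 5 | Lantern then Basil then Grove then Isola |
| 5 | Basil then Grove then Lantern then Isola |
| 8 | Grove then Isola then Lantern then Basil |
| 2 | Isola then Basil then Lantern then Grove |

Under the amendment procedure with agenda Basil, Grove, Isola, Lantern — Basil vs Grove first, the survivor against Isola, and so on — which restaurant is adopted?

Round 1: Basil vs Grove — 14–9, Basil advances.
Round 2: Basil vs Isola — 13–10, Basil advances.
Round 3: Basil vs Lantern — 9–14, Lantern advances.
Lantern survives the agenda.

Lantern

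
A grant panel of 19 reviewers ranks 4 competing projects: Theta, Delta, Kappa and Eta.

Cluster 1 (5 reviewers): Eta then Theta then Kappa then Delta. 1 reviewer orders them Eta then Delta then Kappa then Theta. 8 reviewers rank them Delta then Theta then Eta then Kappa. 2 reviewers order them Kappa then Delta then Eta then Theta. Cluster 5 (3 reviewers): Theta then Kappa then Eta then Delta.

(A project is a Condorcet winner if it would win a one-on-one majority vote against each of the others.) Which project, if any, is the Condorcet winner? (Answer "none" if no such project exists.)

none

Pairwise majorities:
Theta vs Delta: Theta preferred on 5+3 = 8 ballots; Delta wins 11–8.
Theta vs Kappa: 16 to 3, Theta.
Theta vs Eta: 11 to 8, Theta.
Delta vs Kappa: 1+8 = 9 for Delta, 10 for Kappa — Kappa by 10–9.
Delta vs Eta: 10 to 9, Delta.
Kappa vs Eta: Eta, 14–5.
Each project drops at least one matchup (Theta loses to Delta; Delta loses to Kappa; Kappa loses to Theta; Eta loses to Theta); the cycle Theta beats Kappa beats Delta beats Theta rules out a Condorcet winner.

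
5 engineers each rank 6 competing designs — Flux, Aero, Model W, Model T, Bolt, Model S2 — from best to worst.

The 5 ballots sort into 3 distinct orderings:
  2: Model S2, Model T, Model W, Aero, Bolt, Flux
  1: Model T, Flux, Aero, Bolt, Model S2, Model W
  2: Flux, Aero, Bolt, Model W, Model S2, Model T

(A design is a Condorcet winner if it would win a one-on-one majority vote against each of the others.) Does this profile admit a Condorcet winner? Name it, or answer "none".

none

Pairwise majorities:
Flux vs Aero: Flux is ranked higher on 1+2 = 3 ballots, Aero on 2. Flux wins 3–2.
Flux vs Model W: Flux preferred on 1+2 = 3 ballots; Flux wins 3–2.
Flux vs Model T: 2 to 3, Model T.
Flux vs Bolt: 1+2 = 3 for Flux, 2 for Bolt — Flux by 3–2.
Flux vs Model S2: Flux, 3–2.
Aero vs Model W: Aero preferred on 1+2 = 3 ballots; Aero wins 3–2.
Aero vs Model T: Model T wins 3–2.
Aero vs Bolt: Aero, 5–0.
Aero vs Model S2: Aero preferred on 1+2 = 3 ballots; Aero wins 3–2.
Model W vs Model T: Model T, 3–2.
Model W vs Bolt: Model W preferred on 2 ballots; Bolt wins 3–2.
Model W–Model S2: Model S2 3–2.
Model T vs Bolt: Model T preferred on 2+1 = 3 ballots; Model T wins 3–2.
Model T–Model S2: Model S2 4–1.
Bolt vs Model S2: Bolt preferred on 1+2 = 3 ballots; Bolt wins 3–2.
Every design loses at least once (Flux loses to Model T; Aero loses to Flux; Model W loses to Flux; Model T loses to Model S2; Bolt loses to Flux; Model S2 loses to Flux). The majority relation contains the cycle Flux → Model S2 → Model T → Flux, so there is no Condorcet winner.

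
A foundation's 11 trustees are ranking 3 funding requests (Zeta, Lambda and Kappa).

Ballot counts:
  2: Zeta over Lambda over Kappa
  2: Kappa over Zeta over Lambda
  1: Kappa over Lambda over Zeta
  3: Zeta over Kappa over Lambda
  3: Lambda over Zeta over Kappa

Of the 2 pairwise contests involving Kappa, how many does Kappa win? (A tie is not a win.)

1

Kappa against each rival (11 reviewers):
Kappa vs Zeta: Kappa is ranked higher on 2+1 = 3 ballots, Zeta on 8. Zeta wins 8–3.
Kappa vs Lambda: Kappa, 6–5.
Kappa beats Lambda; loses to Zeta — 1 pairwise win.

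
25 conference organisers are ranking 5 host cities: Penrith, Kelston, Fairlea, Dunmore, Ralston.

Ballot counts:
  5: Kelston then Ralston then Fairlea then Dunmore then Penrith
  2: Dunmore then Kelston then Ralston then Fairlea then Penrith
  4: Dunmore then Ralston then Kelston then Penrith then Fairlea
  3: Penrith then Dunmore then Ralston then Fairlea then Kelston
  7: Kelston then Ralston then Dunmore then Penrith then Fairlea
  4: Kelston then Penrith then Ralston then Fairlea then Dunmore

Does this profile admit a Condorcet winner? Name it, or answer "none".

Pairwise majorities:
Penrith vs Kelston: 3 to 22, Kelston.
Penrith vs Fairlea: Penrith wins 18–7.
Penrith vs Dunmore: 3+4 = 7 for Penrith, 18 for Dunmore — Dunmore by 18–7.
Penrith vs Ralston: Penrith preferred on 3+4 = 7 ballots; Ralston wins 18–7.
Kelston vs Fairlea: Kelston is ranked higher on 5+2+4+7+4 = 22 ballots, Fairlea on 3. Kelston wins 22–3.
Kelston vs Dunmore: 16 to 9, Kelston.
Kelston vs Ralston: Kelston wins 18–7.
Fairlea–Dunmore: Dunmore 16–9.
Fairlea vs Ralston: Fairlea preferred on 0 ballots; Ralston wins 25–0.
Dunmore vs Ralston: Dunmore preferred on 2+4+3 = 9 ballots; Ralston wins 16–9.
Kelston wins every pairwise contest, so Kelston is the Condorcet winner.

Kelston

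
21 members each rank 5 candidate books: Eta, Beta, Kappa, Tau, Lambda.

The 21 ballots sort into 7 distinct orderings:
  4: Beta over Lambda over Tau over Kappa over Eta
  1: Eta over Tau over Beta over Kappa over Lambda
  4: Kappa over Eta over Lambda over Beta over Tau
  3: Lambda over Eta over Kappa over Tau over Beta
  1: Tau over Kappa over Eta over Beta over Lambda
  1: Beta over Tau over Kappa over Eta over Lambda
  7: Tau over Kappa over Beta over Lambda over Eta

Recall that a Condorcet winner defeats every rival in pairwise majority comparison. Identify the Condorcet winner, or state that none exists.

none

Head-to-head results (21 members):
Eta vs Beta: Beta wins 12–9.
Eta vs Kappa: Kappa, 17–4.
Eta vs Tau: Tau wins 13–8.
Eta–Lambda: Lambda 14–7.
Beta–Kappa: Kappa 15–6.
Beta vs Tau: 9 to 12, Tau.
Beta–Lambda: Beta 14–7.
Kappa vs Tau: Tau wins 14–7.
Kappa vs Lambda: 1+4+1+1+7 = 14 for Kappa, 7 for Lambda — Kappa by 14–7.
Tau–Lambda: Lambda 11–10.
Every book loses at least once (Eta loses to Beta; Beta loses to Kappa; Kappa loses to Tau; Tau loses to Lambda; Lambda loses to Beta). The majority relation contains the cycle Beta beats Lambda beats Tau beats Beta, so there is no Condorcet winner.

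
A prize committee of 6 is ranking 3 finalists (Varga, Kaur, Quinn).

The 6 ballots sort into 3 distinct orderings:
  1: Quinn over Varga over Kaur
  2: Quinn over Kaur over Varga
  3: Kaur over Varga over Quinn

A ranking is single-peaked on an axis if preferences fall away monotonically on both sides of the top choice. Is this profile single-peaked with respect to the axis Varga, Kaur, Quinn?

Axis positions: Varga=1, Kaur=2, Quinn=3.
Cluster 1: ranking walks positions 3-1-2; Varga is ranked above Kaur even though Kaur lies between Varga and the peak Quinn on the axis — preferences dip and rise again. Not single-peaked.
Cluster 2 (peak Quinn at position 3): ranking walks positions 3-2-1, expanding outward from the peak — single-peaked.
Cluster 3 (peak Kaur at position 2): ranking walks positions 2-1-3, expanding outward from the peak — single-peaked.
Cluster 1 violates single-peakedness, so the profile is not single-peaked on this axis.

no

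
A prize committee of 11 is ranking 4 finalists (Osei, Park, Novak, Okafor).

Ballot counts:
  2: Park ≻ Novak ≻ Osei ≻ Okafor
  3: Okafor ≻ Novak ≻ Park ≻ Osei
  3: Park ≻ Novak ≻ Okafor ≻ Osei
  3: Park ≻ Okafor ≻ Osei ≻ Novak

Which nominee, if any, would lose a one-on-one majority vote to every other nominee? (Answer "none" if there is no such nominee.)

Osei

Pairwise majorities:
Osei vs Park: 0 to 11, Park.
Osei vs Novak: 3 for Osei, 8 for Novak — Novak by 8–3.
Osei vs Okafor: Okafor wins 9–2.
Park vs Novak: Park is ranked higher on 2+3+3 = 8 ballots, Novak on 3. Park wins 8–3.
Park vs Okafor: 2+3+3 = 8 for Park, 3 for Okafor — Park by 8–3.
Novak vs Okafor: 5 to 6, Okafor.
Osei is beaten in every head-to-head and is the Condorcet loser.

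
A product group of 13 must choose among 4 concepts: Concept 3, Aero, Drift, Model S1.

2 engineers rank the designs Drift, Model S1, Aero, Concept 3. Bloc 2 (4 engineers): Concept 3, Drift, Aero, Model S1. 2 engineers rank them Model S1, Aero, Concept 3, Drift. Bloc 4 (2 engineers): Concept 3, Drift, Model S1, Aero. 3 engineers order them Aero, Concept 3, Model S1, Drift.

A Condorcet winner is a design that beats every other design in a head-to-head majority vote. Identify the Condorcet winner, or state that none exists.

Head-to-head results (13 engineers):
Concept 3 vs Aero: Aero, 7–6.
Concept 3 vs Drift: Concept 3, 11–2.
Concept 3–Model S1: Concept 3 9–4.
Aero–Drift: Drift 8–5.
Aero vs Model S1: Aero wins 7–6.
Drift–Model S1: Drift 8–5.
Every design loses at least once (Concept 3 loses to Aero; Aero loses to Drift; Drift loses to Concept 3; Model S1 loses to Concept 3). The majority relation contains the cycle Concept 3 → Drift → Aero → Concept 3, so there is no Condorcet winner.

none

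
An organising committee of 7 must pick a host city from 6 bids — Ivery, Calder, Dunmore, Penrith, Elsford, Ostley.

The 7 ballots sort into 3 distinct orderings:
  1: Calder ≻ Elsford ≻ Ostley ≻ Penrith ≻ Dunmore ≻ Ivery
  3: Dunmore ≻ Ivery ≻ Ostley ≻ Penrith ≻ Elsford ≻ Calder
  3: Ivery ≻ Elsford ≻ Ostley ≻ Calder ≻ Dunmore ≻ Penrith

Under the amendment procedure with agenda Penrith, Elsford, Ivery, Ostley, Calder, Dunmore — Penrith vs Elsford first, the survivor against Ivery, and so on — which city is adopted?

Dunmore

Round 1: Penrith vs Elsford — 3–4, Elsford advances.
Round 2: Elsford vs Ivery — 1–6, Ivery advances.
Round 3: Ivery vs Ostley — 6–1, Ivery advances.
Round 4: Ivery vs Calder — 6–1, Ivery advances.
Round 5: Ivery vs Dunmore — 3–4, Dunmore advances.
The agenda winner is Dunmore.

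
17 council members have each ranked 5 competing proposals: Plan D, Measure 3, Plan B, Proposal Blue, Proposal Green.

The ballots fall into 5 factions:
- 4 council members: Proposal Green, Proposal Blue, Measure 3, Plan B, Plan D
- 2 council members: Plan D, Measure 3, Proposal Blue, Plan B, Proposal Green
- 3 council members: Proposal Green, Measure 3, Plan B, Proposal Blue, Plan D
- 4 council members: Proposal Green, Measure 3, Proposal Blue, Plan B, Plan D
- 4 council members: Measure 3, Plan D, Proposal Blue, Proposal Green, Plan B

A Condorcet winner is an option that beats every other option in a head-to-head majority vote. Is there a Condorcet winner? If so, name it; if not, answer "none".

Proposal Green

Pairwise majorities:
Plan D–Measure 3: Measure 3 15–2.
Plan D vs Plan B: Plan D preferred on 2+4 = 6 ballots; Plan B wins 11–6.
Plan D vs Proposal Blue: Proposal Blue, 11–6.
Plan D vs Proposal Green: Plan D preferred on 2+4 = 6 ballots; Proposal Green wins 11–6.
Measure 3 vs Plan B: Measure 3 is ranked higher on 4+2+3+4+4 = 17 ballots, Plan B on 0. Measure 3 wins 17–0.
Measure 3 vs Proposal Blue: 13 to 4, Measure 3.
Measure 3 vs Proposal Green: 6 to 11, Proposal Green.
Plan B vs Proposal Blue: 3 for Plan B, 14 for Proposal Blue — Proposal Blue by 14–3.
Plan B–Proposal Green: Proposal Green 15–2.
Proposal Blue vs Proposal Green: Proposal Green wins 11–6.
Proposal Green defeats every rival head-to-head and is the Condorcet winner.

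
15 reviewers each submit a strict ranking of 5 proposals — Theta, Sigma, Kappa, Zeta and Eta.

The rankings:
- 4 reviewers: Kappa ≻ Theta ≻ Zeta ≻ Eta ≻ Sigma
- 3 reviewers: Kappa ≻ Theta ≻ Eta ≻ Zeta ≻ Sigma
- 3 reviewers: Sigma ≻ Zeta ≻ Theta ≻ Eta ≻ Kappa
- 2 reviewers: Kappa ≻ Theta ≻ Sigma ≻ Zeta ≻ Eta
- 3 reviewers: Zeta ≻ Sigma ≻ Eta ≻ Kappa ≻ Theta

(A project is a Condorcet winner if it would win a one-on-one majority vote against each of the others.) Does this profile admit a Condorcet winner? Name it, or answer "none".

Check each pair by majority over 15 ballots:
Theta–Sigma: Theta 9–6.
Theta vs Kappa: Kappa wins 12–3.
Theta vs Zeta: Theta wins 9–6.
Theta–Eta: Theta 12–3.
Sigma vs Kappa: Kappa wins 9–6.
Sigma vs Zeta: Zeta wins 10–5.
Sigma vs Eta: Sigma wins 8–7.
Kappa–Zeta: Kappa 9–6.
Kappa vs Eta: Kappa wins 9–6.
Zeta–Eta: Zeta 12–3.
Kappa wins every pairwise contest, so Kappa is the Condorcet winner.

Kappa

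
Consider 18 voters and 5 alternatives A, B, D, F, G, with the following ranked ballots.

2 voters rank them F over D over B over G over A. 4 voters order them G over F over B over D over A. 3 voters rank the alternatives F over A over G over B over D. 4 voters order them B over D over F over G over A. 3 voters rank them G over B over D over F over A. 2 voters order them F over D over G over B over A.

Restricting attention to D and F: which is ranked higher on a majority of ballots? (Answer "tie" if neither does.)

F

Ballots ranking D above F: 4 + 3 = 7.
Ballots ranking F above D: 18 − 7 = 11.
F wins the head-to-head 11–7.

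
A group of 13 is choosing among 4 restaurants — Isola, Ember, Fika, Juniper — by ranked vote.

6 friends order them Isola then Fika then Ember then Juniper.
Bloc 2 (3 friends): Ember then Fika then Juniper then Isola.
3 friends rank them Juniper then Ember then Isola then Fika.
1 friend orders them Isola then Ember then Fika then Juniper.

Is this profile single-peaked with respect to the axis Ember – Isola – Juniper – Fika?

Axis positions: Ember=1, Isola=2, Juniper=3, Fika=4.
Bloc 1: ranking walks positions 2-4-1-3; Fika is ranked above Juniper even though Juniper lies between Fika and the peak Isola on the axis — preferences dip and rise again. Not single-peaked.
Bloc 2: ranking walks positions 1-4-3-2; Fika is ranked above Isola even though Isola lies between Fika and the peak Ember on the axis — preferences dip and rise again. Not single-peaked.
Bloc 3: ranking walks positions 3-1-2-4; Ember is ranked above Isola even though Isola lies between Ember and the peak Juniper on the axis — preferences dip and rise again. Not single-peaked.
Bloc 4: ranking walks positions 2-1-4-3; Fika is ranked above Juniper even though Juniper lies between Fika and the peak Isola on the axis — preferences dip and rise again. Not single-peaked.
Bloc 1 violates single-peakedness, so the profile is not single-peaked on this axis.

no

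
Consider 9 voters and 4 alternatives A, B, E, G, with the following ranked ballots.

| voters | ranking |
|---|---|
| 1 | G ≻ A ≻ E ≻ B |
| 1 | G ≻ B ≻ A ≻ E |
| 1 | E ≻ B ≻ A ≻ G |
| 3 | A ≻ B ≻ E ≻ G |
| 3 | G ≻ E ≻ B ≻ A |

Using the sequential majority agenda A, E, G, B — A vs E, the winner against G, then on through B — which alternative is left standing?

G

Round 1: A vs E — 5–4, A advances.
Round 2: A vs G — 4–5, G advances.
Round 3: G vs B — 5–4, G advances.
G survives the agenda.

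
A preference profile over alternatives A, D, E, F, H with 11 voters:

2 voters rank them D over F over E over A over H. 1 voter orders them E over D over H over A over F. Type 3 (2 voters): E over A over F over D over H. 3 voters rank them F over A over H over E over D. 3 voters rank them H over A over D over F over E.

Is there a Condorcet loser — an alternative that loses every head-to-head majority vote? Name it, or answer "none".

Pairwise majorities:
A vs D: A, 8–3.
A–E: A 6–5.
A vs F: A preferred on 1+2+3 = 6 ballots; A wins 6–5.
A–H: A 7–4.
D vs E: D is ranked higher on 2+3 = 5 ballots, E on 6. E wins 6–5.
D vs F: D wins 6–5.
D–H: H 6–5.
E vs F: F wins 8–3.
E vs H: E is ranked higher on 2+1+2 = 5 ballots, H on 6. H wins 6–5.
F vs H: 2+2+3 = 7 for F, 4 for H — F by 7–4.
Each alternative has at least one pairwise win (A beats D; D beats F; E beats D; F beats E; H beats D) — no Condorcet loser.

none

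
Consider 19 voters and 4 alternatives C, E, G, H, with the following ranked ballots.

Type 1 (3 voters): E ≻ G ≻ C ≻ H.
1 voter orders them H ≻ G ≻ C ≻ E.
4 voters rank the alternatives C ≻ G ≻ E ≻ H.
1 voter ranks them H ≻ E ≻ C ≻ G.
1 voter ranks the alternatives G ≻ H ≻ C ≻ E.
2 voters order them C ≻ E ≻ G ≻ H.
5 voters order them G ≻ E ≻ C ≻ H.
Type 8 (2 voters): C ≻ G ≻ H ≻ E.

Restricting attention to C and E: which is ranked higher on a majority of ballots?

Ballots ranking C above E: 1 + 4 + 1 + 2 + 2 = 10.
Ballots ranking E above C: 19 − 10 = 9.
C wins the head-to-head 10–9.

C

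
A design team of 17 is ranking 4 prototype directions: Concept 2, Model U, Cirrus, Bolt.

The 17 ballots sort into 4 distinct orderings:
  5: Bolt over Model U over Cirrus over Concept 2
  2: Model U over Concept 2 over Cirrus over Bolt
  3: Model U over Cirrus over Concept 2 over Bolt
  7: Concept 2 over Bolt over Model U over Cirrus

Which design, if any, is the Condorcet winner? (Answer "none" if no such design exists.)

Check each pair by majority over 17 ballots:
Concept 2 vs Model U: Model U, 10–7.
Concept 2–Cirrus: Concept 2 9–8.
Concept 2 vs Bolt: Concept 2 wins 12–5.
Model U vs Cirrus: Model U, 17–0.
Model U vs Bolt: Bolt, 12–5.
Cirrus vs Bolt: Bolt wins 12–5.
Each design drops at least one matchup (Concept 2 loses to Model U; Model U loses to Bolt; Cirrus loses to Concept 2; Bolt loses to Concept 2); the cycle Concept 2 > Bolt > Model U > Concept 2 rules out a Condorcet winner.

none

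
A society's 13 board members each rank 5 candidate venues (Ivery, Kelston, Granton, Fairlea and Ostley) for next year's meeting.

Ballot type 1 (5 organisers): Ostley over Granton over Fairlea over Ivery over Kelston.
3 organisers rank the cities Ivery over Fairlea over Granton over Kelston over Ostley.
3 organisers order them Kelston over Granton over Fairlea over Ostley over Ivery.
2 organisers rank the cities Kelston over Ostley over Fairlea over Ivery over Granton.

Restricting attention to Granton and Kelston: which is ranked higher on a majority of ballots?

Ballots ranking Granton above Kelston: 5 + 3 = 8.
Ballots ranking Kelston above Granton: 13 − 8 = 5.
Granton wins the head-to-head 8–5.

Granton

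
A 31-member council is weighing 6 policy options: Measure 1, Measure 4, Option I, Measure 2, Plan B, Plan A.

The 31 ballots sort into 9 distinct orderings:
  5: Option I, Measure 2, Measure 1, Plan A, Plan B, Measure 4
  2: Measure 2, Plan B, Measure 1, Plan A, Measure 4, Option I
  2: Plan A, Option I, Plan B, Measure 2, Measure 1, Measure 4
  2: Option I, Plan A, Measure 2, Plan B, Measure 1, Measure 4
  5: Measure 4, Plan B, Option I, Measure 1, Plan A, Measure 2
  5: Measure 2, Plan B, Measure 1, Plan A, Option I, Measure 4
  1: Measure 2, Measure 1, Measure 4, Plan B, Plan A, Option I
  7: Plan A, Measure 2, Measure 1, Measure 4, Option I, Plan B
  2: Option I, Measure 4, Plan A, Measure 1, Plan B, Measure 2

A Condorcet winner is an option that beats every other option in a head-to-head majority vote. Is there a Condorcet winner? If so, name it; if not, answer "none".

none

Pairwise majorities:
Measure 1 vs Measure 4: 24 for Measure 1, 7 for Measure 4 — Measure 1 by 24–7.
Measure 1 vs Option I: Measure 1 is ranked higher on 2+5+1+7 = 15 ballots, Option I on 16. Option I wins 16–15.
Measure 1 vs Measure 2: Measure 2, 24–7.
Measure 1 vs Plan B: Plan B wins 16–15.
Measure 1 vs Plan A: Measure 1, 18–13.
Measure 4 vs Option I: 15 to 16, Option I.
Measure 4 vs Measure 2: Measure 2 wins 24–7.
Measure 4 vs Plan B: Plan B, 16–15.
Measure 4 vs Plan A: Measure 4 preferred on 5+1+2 = 8 ballots; Plan A wins 23–8.
Option I vs Measure 2: Option I preferred on 5+2+2+5+2 = 16 ballots; Option I wins 16–15.
Option I vs Plan B: Option I is ranked higher on 5+2+2+7+2 = 18 ballots, Plan B on 13. Option I wins 18–13.
Option I–Plan A: Plan A 17–14.
Measure 2 vs Plan B: Measure 2 wins 22–9.
Measure 2 vs Plan A: Measure 2 preferred on 5+2+5+1 = 13 ballots; Plan A wins 18–13.
Plan B vs Plan A: 2+5+5+1 = 13 for Plan B, 18 for Plan A — Plan A by 18–13.
Every option loses at least once (Measure 1 loses to Option I; Measure 4 loses to Measure 1; Option I loses to Plan A; Measure 2 loses to Option I; Plan B loses to Option I; Plan A loses to Measure 1). The majority relation contains the cycle Measure 1 → Plan A → Option I → Measure 1, so there is no Condorcet winner.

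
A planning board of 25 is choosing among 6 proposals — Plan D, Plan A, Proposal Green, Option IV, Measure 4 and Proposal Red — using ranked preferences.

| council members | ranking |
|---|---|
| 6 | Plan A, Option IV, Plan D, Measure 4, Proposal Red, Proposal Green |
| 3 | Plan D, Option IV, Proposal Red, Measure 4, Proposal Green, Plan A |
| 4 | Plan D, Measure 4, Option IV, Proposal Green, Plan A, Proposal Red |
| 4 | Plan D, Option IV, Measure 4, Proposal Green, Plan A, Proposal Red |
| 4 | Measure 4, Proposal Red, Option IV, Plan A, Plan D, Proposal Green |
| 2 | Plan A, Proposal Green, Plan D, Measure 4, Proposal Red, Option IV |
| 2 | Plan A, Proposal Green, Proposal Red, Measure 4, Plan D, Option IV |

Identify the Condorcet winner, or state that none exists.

Pairwise majorities:
Plan D vs Plan A: Plan A, 14–11.
Plan D vs Proposal Green: Plan D wins 21–4.
Plan D vs Option IV: Plan D wins 15–10.
Plan D vs Measure 4: Plan D, 19–6.
Plan D vs Proposal Red: Plan D wins 19–6.
Plan A vs Proposal Green: Plan A, 14–11.
Plan A vs Option IV: Option IV wins 15–10.
Plan A–Measure 4: Measure 4 15–10.
Plan A–Proposal Red: Plan A 18–7.
Proposal Green–Option IV: Option IV 21–4.
Proposal Green vs Measure 4: Measure 4, 21–4.
Proposal Green vs Proposal Red: Proposal Red wins 13–12.
Option IV–Measure 4: Option IV 13–12.
Option IV vs Proposal Red: Option IV wins 17–8.
Measure 4–Proposal Red: Measure 4 20–5.
Every option loses at least once (Plan D loses to Plan A; Plan A loses to Option IV; Proposal Green loses to Plan D; Option IV loses to Plan D; Measure 4 loses to Plan D; Proposal Red loses to Plan D). The majority relation contains the cycle Plan D > Option IV > Plan A > Plan D, so there is no Condorcet winner.

none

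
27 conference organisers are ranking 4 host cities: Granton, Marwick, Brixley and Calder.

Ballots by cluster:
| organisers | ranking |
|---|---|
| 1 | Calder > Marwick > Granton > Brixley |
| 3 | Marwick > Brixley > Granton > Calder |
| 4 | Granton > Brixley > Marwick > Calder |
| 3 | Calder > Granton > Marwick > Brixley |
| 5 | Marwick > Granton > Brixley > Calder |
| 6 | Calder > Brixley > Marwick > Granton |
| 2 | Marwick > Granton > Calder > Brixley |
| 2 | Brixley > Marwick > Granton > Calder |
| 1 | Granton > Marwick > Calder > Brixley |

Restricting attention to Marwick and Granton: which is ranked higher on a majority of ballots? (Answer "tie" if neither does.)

Ballots ranking Marwick above Granton: 1 + 3 + 5 + 6 + 2 + 2 = 19.
Ballots ranking Granton above Marwick: 27 − 19 = 8.
Marwick wins the head-to-head 19–8.

Marwick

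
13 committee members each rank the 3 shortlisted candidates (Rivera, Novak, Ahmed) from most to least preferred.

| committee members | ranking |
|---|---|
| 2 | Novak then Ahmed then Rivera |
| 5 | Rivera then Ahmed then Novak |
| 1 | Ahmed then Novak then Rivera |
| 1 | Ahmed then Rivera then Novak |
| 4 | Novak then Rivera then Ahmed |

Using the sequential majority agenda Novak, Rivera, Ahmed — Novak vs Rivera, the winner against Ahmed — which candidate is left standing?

Round 1: Novak vs Rivera — 7–6, Novak advances.
Round 2: Novak vs Ahmed — 6–7, Ahmed advances.
Ahmed survives the agenda.

Ahmed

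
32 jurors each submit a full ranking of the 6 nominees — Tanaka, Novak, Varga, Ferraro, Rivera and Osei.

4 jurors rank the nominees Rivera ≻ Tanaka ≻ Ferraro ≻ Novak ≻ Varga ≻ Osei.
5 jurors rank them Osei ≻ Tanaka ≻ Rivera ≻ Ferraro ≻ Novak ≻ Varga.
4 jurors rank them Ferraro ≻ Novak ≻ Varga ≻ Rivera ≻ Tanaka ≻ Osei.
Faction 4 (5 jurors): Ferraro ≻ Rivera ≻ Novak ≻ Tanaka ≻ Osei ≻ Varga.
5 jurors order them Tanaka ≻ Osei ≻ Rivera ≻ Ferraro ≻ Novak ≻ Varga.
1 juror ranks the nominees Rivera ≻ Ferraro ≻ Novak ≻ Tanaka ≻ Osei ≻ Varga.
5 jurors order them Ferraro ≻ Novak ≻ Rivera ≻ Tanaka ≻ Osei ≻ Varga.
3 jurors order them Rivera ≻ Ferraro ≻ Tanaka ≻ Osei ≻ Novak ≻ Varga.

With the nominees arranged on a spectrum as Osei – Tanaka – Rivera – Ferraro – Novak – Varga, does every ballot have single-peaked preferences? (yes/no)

Axis positions: Osei=1, Tanaka=2, Rivera=3, Ferraro=4, Novak=5, Varga=6.
Faction 1 (peak Rivera at position 3): ranking walks positions 3-2-4-5-6-1, expanding outward from the peak — single-peaked.
Faction 2 (peak Osei at position 1): ranking walks positions 1-2-3-4-5-6, expanding outward from the peak — single-peaked.
Faction 3 (peak Ferraro at position 4): ranking walks positions 4-5-6-3-2-1, expanding outward from the peak — single-peaked.
Faction 4 (peak Ferraro at position 4): ranking walks positions 4-3-5-2-1-6, expanding outward from the peak — single-peaked.
Faction 5 (peak Tanaka at position 2): ranking walks positions 2-1-3-4-5-6, expanding outward from the peak — single-peaked.
Faction 6 (peak Rivera at position 3): ranking walks positions 3-4-5-2-1-6, expanding outward from the peak — single-peaked.
Faction 7 (peak Ferraro at position 4): ranking walks positions 4-5-3-2-1-6, expanding outward from the peak — single-peaked.
Faction 8 (peak Rivera at position 3): ranking walks positions 3-4-2-1-5-6, expanding outward from the peak — single-peaked.
Every ranking is single-peaked on this axis.

yes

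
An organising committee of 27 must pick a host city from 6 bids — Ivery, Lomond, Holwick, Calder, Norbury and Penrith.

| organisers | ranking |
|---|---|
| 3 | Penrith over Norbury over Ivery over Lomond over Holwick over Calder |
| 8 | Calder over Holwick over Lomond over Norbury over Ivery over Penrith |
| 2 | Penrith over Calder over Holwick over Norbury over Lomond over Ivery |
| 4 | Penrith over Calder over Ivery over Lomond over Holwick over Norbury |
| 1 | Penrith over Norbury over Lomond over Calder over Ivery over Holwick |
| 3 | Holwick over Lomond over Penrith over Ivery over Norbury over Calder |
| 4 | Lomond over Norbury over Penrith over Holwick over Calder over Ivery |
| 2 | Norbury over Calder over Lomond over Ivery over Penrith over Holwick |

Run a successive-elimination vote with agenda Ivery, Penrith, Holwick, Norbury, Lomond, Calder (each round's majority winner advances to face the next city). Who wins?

Round 1: Ivery vs Penrith — 10–17, Penrith advances.
Round 2: Penrith vs Holwick — 16–11, Penrith advances.
Round 3: Penrith vs Norbury — 13–14, Norbury advances.
Round 4: Norbury vs Lomond — 8–19, Lomond advances.
Round 5: Lomond vs Calder — 11–16, Calder advances.
Calder survives the agenda.

Calder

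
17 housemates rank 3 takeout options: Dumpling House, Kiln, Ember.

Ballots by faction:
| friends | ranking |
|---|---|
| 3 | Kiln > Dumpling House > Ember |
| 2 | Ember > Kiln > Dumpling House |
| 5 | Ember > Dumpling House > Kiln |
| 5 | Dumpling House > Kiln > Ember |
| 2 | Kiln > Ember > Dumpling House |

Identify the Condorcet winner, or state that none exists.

none

Head-to-head results (17 friends):
Dumpling House vs Kiln: 10 to 7, Dumpling House.
Dumpling House vs Ember: 8 to 9, Ember.
Kiln vs Ember: Kiln wins 10–7.
Every restaurant loses at least once (Dumpling House loses to Ember; Kiln loses to Dumpling House; Ember loses to Kiln). The majority relation contains the cycle Dumpling House beats Kiln beats Ember beats Dumpling House, so there is no Condorcet winner.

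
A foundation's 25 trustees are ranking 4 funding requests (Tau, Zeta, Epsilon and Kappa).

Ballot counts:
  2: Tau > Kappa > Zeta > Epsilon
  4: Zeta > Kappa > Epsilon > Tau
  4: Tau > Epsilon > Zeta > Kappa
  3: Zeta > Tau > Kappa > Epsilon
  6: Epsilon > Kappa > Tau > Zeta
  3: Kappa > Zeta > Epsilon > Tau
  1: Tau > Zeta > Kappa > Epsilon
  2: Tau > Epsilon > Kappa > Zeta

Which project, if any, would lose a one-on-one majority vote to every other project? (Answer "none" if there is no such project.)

Head-to-head results (25 reviewers):
Tau vs Zeta: Tau preferred on 2+4+6+1+2 = 15 ballots; Tau wins 15–10.
Tau vs Epsilon: Tau preferred on 2+4+3+1+2 = 12 ballots; Epsilon wins 13–12.
Tau vs Kappa: 12 to 13, Kappa.
Zeta vs Epsilon: Zeta preferred on 2+4+3+3+1 = 13 ballots; Zeta wins 13–12.
Zeta–Kappa: Kappa 13–12.
Epsilon vs Kappa: Epsilon is ranked higher on 4+6+2 = 12 ballots, Kappa on 13. Kappa wins 13–12.
Each project has at least one pairwise win (Tau beats Zeta; Zeta beats Epsilon; Epsilon beats Tau; Kappa beats Tau) — no Condorcet loser.

none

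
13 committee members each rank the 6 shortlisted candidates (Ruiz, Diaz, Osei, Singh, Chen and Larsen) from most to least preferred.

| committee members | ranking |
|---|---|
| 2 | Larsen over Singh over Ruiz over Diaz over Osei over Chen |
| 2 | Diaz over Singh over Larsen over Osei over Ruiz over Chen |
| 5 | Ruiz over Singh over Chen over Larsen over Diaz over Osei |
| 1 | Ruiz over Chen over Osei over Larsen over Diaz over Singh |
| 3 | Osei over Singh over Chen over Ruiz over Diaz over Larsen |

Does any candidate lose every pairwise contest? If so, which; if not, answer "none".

Pairwise majorities:
Ruiz vs Diaz: Ruiz wins 11–2.
Ruiz vs Osei: Ruiz wins 8–5.
Ruiz vs Singh: 5+1 = 6 for Ruiz, 7 for Singh — Singh by 7–6.
Ruiz vs Chen: 2+2+5+1 = 10 for Ruiz, 3 for Chen — Ruiz by 10–3.
Ruiz vs Larsen: Ruiz preferred on 5+1+3 = 9 ballots; Ruiz wins 9–4.
Diaz vs Osei: 2+2+5 = 9 for Diaz, 4 for Osei — Diaz by 9–4.
Diaz vs Singh: Diaz is ranked higher on 2+1 = 3 ballots, Singh on 10. Singh wins 10–3.
Diaz vs Chen: 4 to 9, Chen.
Diaz vs Larsen: 5 to 8, Larsen.
Osei vs Singh: 4 to 9, Singh.
Osei vs Chen: 7 to 6, Osei.
Osei vs Larsen: Larsen wins 9–4.
Singh vs Chen: Singh, 12–1.
Singh vs Larsen: Singh wins 10–3.
Chen–Larsen: Chen 9–4.
No candidate is winless: Ruiz beats Diaz; Diaz beats Osei; Osei beats Chen; Singh beats Ruiz; Chen beats Diaz; Larsen beats Diaz. There is no Condorcet loser.

none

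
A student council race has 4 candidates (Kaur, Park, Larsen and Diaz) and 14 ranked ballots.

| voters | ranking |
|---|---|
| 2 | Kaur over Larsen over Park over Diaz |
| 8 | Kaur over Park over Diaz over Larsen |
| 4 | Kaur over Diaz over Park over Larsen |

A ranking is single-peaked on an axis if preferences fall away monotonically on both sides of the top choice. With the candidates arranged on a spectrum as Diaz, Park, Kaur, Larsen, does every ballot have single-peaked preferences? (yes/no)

no

Axis positions: Diaz=1, Park=2, Kaur=3, Larsen=4.
Group 1 (peak Kaur at position 3): ranking walks positions 3-4-2-1, expanding outward from the peak — single-peaked.
Group 2 (peak Kaur at position 3): ranking walks positions 3-2-1-4, expanding outward from the peak — single-peaked.
Group 3: ranking walks positions 3-1-2-4; Diaz is ranked above Park even though Park lies between Diaz and the peak Kaur on the axis — preferences dip and rise again. Not single-peaked.
Group 3 violates single-peakedness, so the profile is not single-peaked on this axis.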